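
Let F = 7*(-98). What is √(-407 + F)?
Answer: I*√1093 ≈ 33.061*I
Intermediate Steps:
F = -686
√(-407 + F) = √(-407 - 686) = √(-1093) = I*√1093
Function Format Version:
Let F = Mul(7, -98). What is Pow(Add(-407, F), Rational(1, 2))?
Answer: Mul(I, Pow(1093, Rational(1, 2))) ≈ Mul(33.061, I)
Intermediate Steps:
F = -686
Pow(Add(-407, F), Rational(1, 2)) = Pow(Add(-407, -686), Rational(1, 2)) = Pow(-1093, Rational(1, 2)) = Mul(I, Pow(1093, Rational(1, 2)))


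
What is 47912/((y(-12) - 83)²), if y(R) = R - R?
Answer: 47912/6889 ≈ 6.9549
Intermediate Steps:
y(R) = 0
47912/((y(-12) - 83)²) = 47912/((0 - 83)²) = 47912/((-83)²) = 47912/6889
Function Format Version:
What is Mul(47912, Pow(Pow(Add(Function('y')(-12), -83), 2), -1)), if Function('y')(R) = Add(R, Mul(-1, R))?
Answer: Rational(47912, 6889) ≈ 6.9549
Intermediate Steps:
Function('y')(R) = 0
Mul(47912, Pow(Pow(Add(Function('y')(-12), -83), 2), -1)) = Mul(47912, Pow(Pow(Add(0, -83), 2), -1)) = Mul(47912, Pow(Pow(-83, 2), -1)) = Mul(47912, Pow(6889, -1)) = Mul(47912, Rational(1, 6889)) = Rational(47912, 6889)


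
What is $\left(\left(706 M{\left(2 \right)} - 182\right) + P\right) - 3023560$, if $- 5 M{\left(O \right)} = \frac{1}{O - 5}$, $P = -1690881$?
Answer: $- \frac{70718639}{15} \approx -4.7146 \cdot 10^{6}$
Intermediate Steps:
$M{\left(O \right)} = - \frac{1}{5 \left(-5 + O\right)}$ ($M{\left(O \right)} = - \frac{1}{5 \left(O - 5\right)} = - \frac{1}{5 \left(-5 + O\right)}$)
$\left(\left(706 M{\left(2 \right)} - 182\right) + P\right) - 3023560 = \left(\left(706 \left(- \frac{1}{-25 + 5 \cdot 2}\right) - 182\right) - 1690881\right) - 3023560 = \left(\left(706 \left(- \frac{1}{-25 + 10}\right) - 182\right) - 1690881\right) - 3023560 = \left(\left(706 \left(- \frac{1}{-15}\right) - 182\right) - 1690881\right) - 3023560 = \left(\left(706 \left(\left(-1\right) \left(- \frac{1}{15}\right)\right) - 182\right) - 1690881\right) - 3023560 = \left(\left(706 \cdot \frac{1}{15} - 182\right) - 1690881\right) - 3023560 = \left(\left(\frac{706}{15} - 182\right) - 1690881\right) - 3023560 = \left(- \frac{2024}{15} - 1690881\right) - 3023560 = - \frac{25365239}{15} - 3023560 = - \frac{70718639}{15}$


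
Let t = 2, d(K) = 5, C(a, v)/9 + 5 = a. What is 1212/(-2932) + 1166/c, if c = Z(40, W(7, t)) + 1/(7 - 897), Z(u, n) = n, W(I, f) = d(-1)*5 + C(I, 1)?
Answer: 68097083/2550107 ≈ 26.704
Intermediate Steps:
C(a, v) = -45 + 9*a
W(I, f) = -20 + 9*I (W(I, f) = 5*5 + (-45 + 9*I) = 25 + (-45 + 9*I) = -20 + 9*I)
c = 38269/890 (c = (-20 + 9*7) + 1/(7 - 897) = (-20 + 63) + 1/(-890) = 43 - 1/890 = 38269/890 ≈ 42.999)
1212/(-2932) + 1166/c = 1212/(-2932) + 1166/(38269/890) = 1212*(-1/2932) + 1166*(890/38269) = -303/733 + 94340/3479 = 68097083/2550107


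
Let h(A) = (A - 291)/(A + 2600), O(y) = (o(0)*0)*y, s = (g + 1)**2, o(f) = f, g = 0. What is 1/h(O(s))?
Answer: -2600/291 ≈ -8.9347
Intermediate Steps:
s = 1 (s = (0 + 1)**2 = 1**2 = 1)
O(y) = 0 (O(y) = (0*0)*y = 0*y = 0)
h(A) = (-291 + A)/(2600 + A)
1/h(O(s)) = 1/((-291 + 0)/(2600 + 0)) = 1/(-291/2600) = -2600/291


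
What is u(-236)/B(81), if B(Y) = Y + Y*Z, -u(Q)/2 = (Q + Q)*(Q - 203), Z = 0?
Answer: -414416/81 ≈ -5116.3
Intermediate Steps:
u(Q) = -4*Q*(-203 + Q) (u(Q) = -2*(Q + Q)*(Q - 203) = -2*2*Q*(-203 + Q) = -4*Q*(-203 + Q))
B(Y) = Y (B(Y) = Y + Y*0 = Y + 0 = Y)
u(-236)/B(81) = (4*(-236)*(203 - 1*(-236)))/81 = (4*(-236)*(203 + 236))*(1/81) = (4*(-236)*439)*(1/81) = -414416*1/81 = -414416/81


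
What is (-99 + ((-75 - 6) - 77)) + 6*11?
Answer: -191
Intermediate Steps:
(-99 + ((-75 - 6) - 77)) + 6*11 = (-99 + (-81 - 77)) + 66 = (-99 - 158) + 66 = -257 + 66 = -191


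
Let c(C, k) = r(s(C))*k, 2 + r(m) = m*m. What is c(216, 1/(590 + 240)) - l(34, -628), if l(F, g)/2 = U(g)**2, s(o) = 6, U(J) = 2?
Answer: -3303/415 ≈ -7.9590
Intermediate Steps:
r(m) = -2 + m**2 (r(m) = -2 + m*m = -2 + m**2)
l(F, g) = 8 (l(F, g) = 2*2**2 = 2*4 = 8)
c(C, k) = 34*k (c(C, k) = (-2 + 6**2)*k = (-2 + 36)*k = 34*k)
c(216, 1/(590 + 240)) - l(34, -628) = 34/(590 + 240) - 1*8 = 34/830 - 8 = 34*(1/830) - 8 = 17/415 - 8 = -3303/415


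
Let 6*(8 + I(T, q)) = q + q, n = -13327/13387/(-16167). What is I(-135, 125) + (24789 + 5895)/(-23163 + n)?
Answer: 121600458193123/3759834867900 ≈ 32.342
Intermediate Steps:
n = 13327/216427629 (n = -13327*1/13387*(-1/16167) = -13327/13387*(-1/16167) = 13327/216427629 ≈ 6.1577e-5)
I(T, q) = -8 + q/3 (I(T, q) = -8 + (q + q)/6 = -8 + (2*q)/6 = -8 + q/3)
I(-135, 125) + (24789 + 5895)/(-23163 + n) = (-8 + (⅓)*125) + (24789 + 5895)/(-23163 + 13327/216427629) = (-8 + 125/3) + 30684/(-5013113157200/216427629) = 101/3 + 30684*(-216427629/5013113157200) = 101/3 - 1660216342059/1253278289300 = 121600458193123/3759834867900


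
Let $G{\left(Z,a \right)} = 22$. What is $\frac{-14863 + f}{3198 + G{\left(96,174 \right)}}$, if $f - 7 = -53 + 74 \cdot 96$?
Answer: $- \frac{223}{92} \approx -2.4239$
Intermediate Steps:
$f = 7058$ ($f = 7 + \left(-53 + 74 \cdot 96\right) = 7 + \left(-53 + 7104\right) = 7 + 7051 = 7058$)
$\frac{-14863 + f}{3198 + G{\left(96,174 \right)}} = \frac{-14863 + 7058}{3198 + 22} = - \frac{7805}{3220} = \left(-7805\right) \frac{1}{3220} = - \frac{223}{92}$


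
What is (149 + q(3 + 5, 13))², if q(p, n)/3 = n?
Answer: 35344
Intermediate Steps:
q(p, n) = 3*n
(149 + q(3 + 5, 13))² = (149 + 3*13)² = (149 + 39)² = 188² = 35344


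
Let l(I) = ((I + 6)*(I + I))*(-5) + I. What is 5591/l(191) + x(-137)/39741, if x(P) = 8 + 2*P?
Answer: -322228945/14945755539 ≈ -0.021560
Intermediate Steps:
l(I) = I - 10*I*(6 + I) (l(I) = ((6 + I)*(2*I))*(-5) + I = (2*I*(6 + I))*(-5) + I = -10*I*(6 + I) + I = I - 10*I*(6 + I))
5591/l(191) + x(-137)/39741 = 5591/((-1*191*(59 + 10*191))) + (8 + 2*(-137))/39741 = 5591/((-1*191*(59 + 1910))) + (8 - 274)*(1/39741) = 5591/((-1*191*1969)) - 266*1/39741 = 5591/(-376079) - 266/39741 = 5591*(-1/376079) - 266/39741 = -5591/376079 - 266/39741 = -322228945/14945755539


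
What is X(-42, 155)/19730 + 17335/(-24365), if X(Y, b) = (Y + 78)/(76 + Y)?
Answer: -581389378/817226465 ≈ -0.71142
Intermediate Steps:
X(Y, b) = (78 + Y)/(76 + Y)
X(-42, 155)/19730 + 17335/(-24365) = ((78 - 42)/(76 - 42))/19730 + 17335/(-24365) = (36/34)*(1/19730) + 17335*(-1/24365) = ((1/34)*36)*(1/19730) - 3467/4873 = (18/17)*(1/19730) - 3467/4873 = 9/167705 - 3467/4873 = -581389378/817226465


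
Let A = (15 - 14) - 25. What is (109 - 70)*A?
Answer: -936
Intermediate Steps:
A = -24 (A = 1 - 25 = -24)
(109 - 70)*A = (109 - 70)*(-24) = 39*(-24) = -936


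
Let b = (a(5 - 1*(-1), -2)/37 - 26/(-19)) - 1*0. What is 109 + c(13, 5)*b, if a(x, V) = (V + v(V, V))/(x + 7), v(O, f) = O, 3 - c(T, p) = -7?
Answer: 1120451/9139 ≈ 122.60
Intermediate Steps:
c(T, p) = 10 (c(T, p) = 3 - 1*(-7) = 3 + 7 = 10)
a(x, V) = 2*V/(7 + x) (a(x, V) = (V + V)/(x + 7) = (2*V)/(7 + x) = 2*V/(7 + x))
b = 12430/9139 (b = ((2*(-2)/(7 + (5 - 1*(-1))))/37 - 26/(-19)) - 1*0 = ((2*(-2)/(7 + (5 + 1)))*(1/37) - 26*(-1/19)) + 0 = ((2*(-2)/(7 + 6))*(1/37) + 26/19) + 0 = ((2*(-2)/13)*(1/37) + 26/19) + 0 = ((2*(-2)*(1/13))*(1/37) + 26/19) + 0 = (-4/13*1/37 + 26/19) + 0 = (-4/481 + 26/19) + 0 = 12430/9139 + 0 = 12430/9139 ≈ 1.3601)
109 + c(13, 5)*b = 109 + 10*(12430/9139) = 109 + 124300/9139 = 1120451/9139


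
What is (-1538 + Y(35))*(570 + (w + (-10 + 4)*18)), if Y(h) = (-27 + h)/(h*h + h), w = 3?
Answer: -15018508/21 ≈ -7.1517e+5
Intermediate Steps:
Y(h) = (-27 + h)/(h + h²) (Y(h) = (-27 + h)/(h² + h) = (-27 + h)/(h + h²))
(-1538 + Y(35))*(570 + (w + (-10 + 4)*18)) = (-1538 + (-27 + 35)/(35*(1 + 35)))*(570 + (3 + (-10 + 4)*18)) = (-1538 + (1/35)*8/36)*(570 + (3 - 6*18)) = (-1538 + (1/35)*(1/36)*8)*(570 + (3 - 108)) = (-1538 + 2/315)*(570 - 105) = -484468/315*465 = -15018508/21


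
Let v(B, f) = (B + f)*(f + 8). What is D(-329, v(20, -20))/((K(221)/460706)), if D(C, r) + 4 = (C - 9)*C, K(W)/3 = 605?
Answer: 17076528596/605 ≈ 2.8226e+7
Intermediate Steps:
v(B, f) = (8 + f)*(B + f) (v(B, f) = (B + f)*(8 + f) = (8 + f)*(B + f))
K(W) = 1815 (K(W) = 3*605 = 1815)
D(C, r) = -4 + C*(-9 + C) (D(C, r) = -4 + (C - 9)*C = -4 + (-9 + C)*C = -4 + C*(-9 + C))
D(-329, v(20, -20))/((K(221)/460706)) = (-4 + (-329)² - 9*(-329))/((1815/460706)) = (-4 + 108241 + 2961)/((1815*(1/460706))) = 111198/(1815/460706) = 111198*(460706/1815) = 17076528596/605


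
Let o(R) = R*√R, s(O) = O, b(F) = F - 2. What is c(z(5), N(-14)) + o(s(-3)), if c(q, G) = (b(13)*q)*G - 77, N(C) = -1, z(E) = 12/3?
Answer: -121 - 3*I*√3 ≈ -121.0 - 5.1962*I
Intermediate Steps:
z(E) = 4 (z(E) = 12*(⅓) = 4)
b(F) = -2 + F
c(q, G) = -77 + 11*G*q (c(q, G) = ((-2 + 13)*q)*G - 77 = (11*q)*G - 77 = 11*G*q - 77 = -77 + 11*G*q)
o(R) = R^(3/2)
c(z(5), N(-14)) + o(s(-3)) = (-77 + 11*(-1)*4) + (-3)^(3/2) = (-77 - 44) - 3*I*√3 = -121 - 3*I*√3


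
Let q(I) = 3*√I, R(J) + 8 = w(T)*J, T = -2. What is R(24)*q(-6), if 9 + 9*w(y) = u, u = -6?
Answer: -144*I*√6 ≈ -352.73*I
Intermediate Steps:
w(y) = -5/3 (w(y) = -1 + (⅑)*(-6) = -1 - ⅔ = -5/3)
R(J) = -8 - 5*J/3
R(24)*q(-6) = (-8 - 5/3*24)*(3*√(-6)) = (-8 - 40)*(3*(I*√6)) = -144*I*√6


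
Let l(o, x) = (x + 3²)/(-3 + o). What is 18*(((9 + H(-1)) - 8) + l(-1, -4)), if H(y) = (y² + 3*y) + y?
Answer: -117/2 ≈ -58.500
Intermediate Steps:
H(y) = y² + 4*y
l(o, x) = (9 + x)/(-3 + o) (l(o, x) = (x + 9)/(-3 + o) = (9 + x)/(-3 + o))
18*(((9 + H(-1)) - 8) + l(-1, -4)) = 18*(((9 - (4 - 1)) - 8) + (9 - 4)/(-3 - 1)) = 18*(((9 - 1*3) - 8) + 5/(-4)) = 18*(((9 - 3) - 8) - ¼*5) = 18*((6 - 8) - 5/4) = 18*(-2 - 5/4) = 18*(-13/4) = -117/2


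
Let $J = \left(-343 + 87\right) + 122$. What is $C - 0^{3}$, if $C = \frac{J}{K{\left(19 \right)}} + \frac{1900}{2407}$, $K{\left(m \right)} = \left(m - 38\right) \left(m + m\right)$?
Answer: $\frac{847169}{868927} \approx 0.97496$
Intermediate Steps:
$K{\left(m \right)} = 2 m \left(-38 + m\right)$ ($K{\left(m \right)} = \left(-38 + m\right) 2 m = 2 m \left(-38 + m\right)$)
$J = -134$ ($J = -256 + 122 = -134$)
$C = \frac{847169}{868927}$ ($C = - \frac{134}{2 \cdot 19 \left(-38 + 19\right)} + \frac{1900}{2407} = - \frac{134}{2 \cdot 19 \left(-19\right)} + 1900 \cdot \frac{1}{2407} = - \frac{134}{-722} + \frac{1900}{2407} = \left(-134\right) \left(- \frac{1}{722}\right) + \frac{1900}{2407} = \frac{67}{361} + \frac{1900}{2407} = \frac{847169}{868927} \approx 0.97496$)
$C - 0^{3} = \frac{847169}{868927} - 0^{3} = \frac{847169}{868927} - 0 = \frac{847169}{868927} + 0 = \frac{847169}{868927}$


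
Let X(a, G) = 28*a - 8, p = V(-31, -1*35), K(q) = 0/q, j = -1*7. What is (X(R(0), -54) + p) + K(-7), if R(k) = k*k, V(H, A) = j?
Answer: -15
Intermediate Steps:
j = -7
V(H, A) = -7
R(k) = k²
K(q) = 0
p = -7
X(a, G) = -8 + 28*a
(X(R(0), -54) + p) + K(-7) = ((-8 + 28*0²) - 7) + 0 = ((-8 + 28*0) - 7) + 0 = ((-8 + 0) - 7) + 0 = (-8 - 7) + 0 = -15 + 0 = -15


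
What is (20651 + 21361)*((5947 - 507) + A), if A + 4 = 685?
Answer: 257155452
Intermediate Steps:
A = 681 (A = -4 + 685 = 681)
(20651 + 21361)*((5947 - 507) + A) = (20651 + 21361)*((5947 - 507) + 681) = 42012*(5440 + 681) = 42012*6121 = 257155452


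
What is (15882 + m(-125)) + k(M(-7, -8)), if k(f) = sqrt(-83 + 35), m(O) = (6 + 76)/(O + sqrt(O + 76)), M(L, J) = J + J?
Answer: 124462109/7837 - 287*I/7837 + 4*I*sqrt(3) ≈ 15881.0 + 6.8916*I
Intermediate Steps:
M(L, J) = 2*J
m(O) = 82/(O + sqrt(76 + O))
k(f) = 4*I*sqrt(3) (k(f) = sqrt(-48) = 4*I*sqrt(3))
(15882 + m(-125)) + k(M(-7, -8)) = (15882 + 82/(-125 + sqrt(76 - 125))) + 4*I*sqrt(3) = (15882 + 82/(-125 + sqrt(-49))) + 4*I*sqrt(3) = (15882 + 82/(-125 + 7*I)) + 4*I*sqrt(3) = (15882 + 82*((-125 - 7*I)/15674)) + 4*I*sqrt(3) = (15882 + 41*(-125 - 7*I)/7837) + 4*I*sqrt(3) = 15882 + 41*(-125 - 7*I)/7837 + 4*I*sqrt(3)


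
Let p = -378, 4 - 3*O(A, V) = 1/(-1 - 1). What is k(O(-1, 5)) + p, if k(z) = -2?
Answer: -380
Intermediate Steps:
O(A, V) = 3/2 (O(A, V) = 4/3 - 1/(3*(-1 - 1)) = 4/3 - 1/3/(-2) = 4/3 - 1/3*(-1/2) = 4/3 + 1/6 = 3/2)
k(O(-1, 5)) + p = -2 - 378 = -380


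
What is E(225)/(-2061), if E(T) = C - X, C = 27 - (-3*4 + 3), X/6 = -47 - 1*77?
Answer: -260/687 ≈ -0.37846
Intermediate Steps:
X = -744 (X = 6*(-47 - 1*77) = 6*(-47 - 77) = 6*(-124) = -744)
C = 36 (C = 27 - (-12 + 3) = 27 - 1*(-9) = 27 + 9 = 36)
E(T) = 780 (E(T) = 36 - 1*(-744) = 36 + 744 = 780)
E(225)/(-2061) = 780/(-2061) = 780*(-1/2061) = -260/687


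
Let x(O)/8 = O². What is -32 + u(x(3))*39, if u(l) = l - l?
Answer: -32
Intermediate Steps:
x(O) = 8*O²
u(l) = 0
-32 + u(x(3))*39 = -32 + 0*39 = -32 + 0 = -32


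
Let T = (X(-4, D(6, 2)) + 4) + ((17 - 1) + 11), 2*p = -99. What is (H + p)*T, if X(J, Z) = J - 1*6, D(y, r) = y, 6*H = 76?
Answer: -1547/2 ≈ -773.50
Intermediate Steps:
H = 38/3 (H = (⅙)*76 = 38/3 ≈ 12.667)
X(J, Z) = -6 + J (X(J, Z) = J - 6 = -6 + J)
p = -99/2 (p = (½)*(-99) = -99/2 ≈ -49.500)
T = 21 (T = ((-6 - 4) + 4) + ((17 - 1) + 11) = (-10 + 4) + (16 + 11) = -6 + 27 = 21)
(H + p)*T = (38/3 - 99/2)*21 = -221/6*21 = -1547/2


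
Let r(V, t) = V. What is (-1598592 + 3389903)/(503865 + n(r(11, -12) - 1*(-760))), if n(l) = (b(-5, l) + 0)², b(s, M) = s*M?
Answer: 1791311/15364890 ≈ 0.11658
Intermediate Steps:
b(s, M) = M*s
n(l) = 25*l² (n(l) = (l*(-5) + 0)² = (-5*l + 0)² = (-5*l)² = 25*l²)
(-1598592 + 3389903)/(503865 + n(r(11, -12) - 1*(-760))) = (-1598592 + 3389903)/(503865 + 25*(11 - 1*(-760))²) = 1791311/(503865 + 25*(11 + 760)²) = 1791311/(503865 + 25*771²) = 1791311/(503865 + 25*594441) = 1791311/(503865 + 14861025) = 1791311/15364890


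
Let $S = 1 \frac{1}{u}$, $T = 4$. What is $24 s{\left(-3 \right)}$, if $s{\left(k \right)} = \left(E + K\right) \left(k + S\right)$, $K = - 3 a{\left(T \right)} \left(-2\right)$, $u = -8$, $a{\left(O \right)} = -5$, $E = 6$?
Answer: $1800$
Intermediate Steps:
$S = - \frac{1}{8}$ ($S = 1 \frac{1}{-8} = 1 \left(- \frac{1}{8}\right) = - \frac{1}{8} \approx -0.125$)
$K = -30$ ($K = \left(-3\right) \left(-5\right) \left(-2\right) = 15 \left(-2\right) = -30$)
$s{\left(k \right)} = 3 - 24 k$ ($s{\left(k \right)} = \left(6 - 30\right) \left(k - \frac{1}{8}\right) = - 24 \left(- \frac{1}{8} + k\right) = 3 - 24 k$)
$24 s{\left(-3 \right)} = 24 \left(3 - -72\right) = 24 \left(3 + 72\right) = 24 \cdot 75 = 1800$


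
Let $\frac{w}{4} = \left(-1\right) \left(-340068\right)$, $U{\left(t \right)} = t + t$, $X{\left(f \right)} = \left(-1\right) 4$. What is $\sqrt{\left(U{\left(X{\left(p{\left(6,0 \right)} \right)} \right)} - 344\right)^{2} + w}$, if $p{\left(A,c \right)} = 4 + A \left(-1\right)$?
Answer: $4 \sqrt{92761} \approx 1218.3$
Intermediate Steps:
$p{\left(A,c \right)} = 4 - A$
$X{\left(f \right)} = -4$
$U{\left(t \right)} = 2 t$
$w = 1360272$ ($w = 4 \left(\left(-1\right) \left(-340068\right)\right) = 4 \cdot 340068 = 1360272$)
$\sqrt{\left(U{\left(X{\left(p{\left(6,0 \right)} \right)} \right)} - 344\right)^{2} + w} = \sqrt{\left(2 \left(-4\right) - 344\right)^{2} + 1360272} = \sqrt{\left(-8 - 344\right)^{2} + 1360272} = \sqrt{\left(-352\right)^{2} + 1360272} = \sqrt{123904 + 1360272} = \sqrt{1484176} = 4 \sqrt{92761}$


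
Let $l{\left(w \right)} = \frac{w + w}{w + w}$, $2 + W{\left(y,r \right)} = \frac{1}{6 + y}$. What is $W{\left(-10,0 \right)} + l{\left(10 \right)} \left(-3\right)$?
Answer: $- \frac{21}{4} \approx -5.25$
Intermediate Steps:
$W{\left(y,r \right)} = -2 + \frac{1}{6 + y}$
$l{\left(w \right)} = 1$ ($l{\left(w \right)} = \frac{2 w}{2 w} = 2 w \frac{1}{2 w} = 1$)
$W{\left(-10,0 \right)} + l{\left(10 \right)} \left(-3\right) = \frac{-11 - -20}{6 - 10} + 1 \left(-3\right) = \frac{-11 + 20}{-4} - 3 = \left(- \frac{1}{4}\right) 9 - 3 = - \frac{9}{4} - 3 = - \frac{21}{4}$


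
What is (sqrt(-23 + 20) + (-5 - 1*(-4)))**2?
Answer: (1 - I*sqrt(3))**2 ≈ -2.0 - 3.4641*I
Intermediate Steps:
(sqrt(-23 + 20) + (-5 - 1*(-4)))**2 = (sqrt(-3) + (-5 + 4))**2 = (I*sqrt(3) - 1)**2 = (-1 + I*sqrt(3))**2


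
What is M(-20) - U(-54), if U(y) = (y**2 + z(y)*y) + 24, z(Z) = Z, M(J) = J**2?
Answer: -5456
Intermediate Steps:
U(y) = 24 + 2*y**2 (U(y) = (y**2 + y*y) + 24 = (y**2 + y**2) + 24 = 2*y**2 + 24 = 24 + 2*y**2)
M(-20) - U(-54) = (-20)**2 - (24 + 2*(-54)**2) = 400 - (24 + 2*2916) = 400 - (24 + 5832) = 400 - 1*5856 = 400 - 5856 = -5456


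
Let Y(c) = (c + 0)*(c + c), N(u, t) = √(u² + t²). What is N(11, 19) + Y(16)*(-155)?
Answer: -79360 + √482 ≈ -79338.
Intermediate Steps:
N(u, t) = √(t² + u²)
Y(c) = 2*c² (Y(c) = c*(2*c) = 2*c²)
N(11, 19) + Y(16)*(-155) = √(19² + 11²) + (2*16²)*(-155) = √(361 + 121) + (2*256)*(-155) = √482 + 512*(-155) = √482 - 79360 = -79360 + √482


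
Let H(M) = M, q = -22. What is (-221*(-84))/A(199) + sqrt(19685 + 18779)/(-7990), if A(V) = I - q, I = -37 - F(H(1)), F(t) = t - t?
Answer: -6188/5 - 4*sqrt(601)/3995 ≈ -1237.6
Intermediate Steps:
F(t) = 0
I = -37 (I = -37 - 1*0 = -37 + 0 = -37)
A(V) = -15 (A(V) = -37 - 1*(-22) = -37 + 22 = -15)
(-221*(-84))/A(199) + sqrt(19685 + 18779)/(-7990) = -221*(-84)/(-15) + sqrt(19685 + 18779)/(-7990) = 18564*(-1/15) + sqrt(38464)*(-1/7990) = -6188/5 + (8*sqrt(601))*(-1/7990) = -6188/5 - 4*sqrt(601)/3995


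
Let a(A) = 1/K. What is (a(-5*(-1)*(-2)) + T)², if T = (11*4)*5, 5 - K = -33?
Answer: 69906321/1444 ≈ 48412.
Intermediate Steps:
K = 38 (K = 5 - 1*(-33) = 5 + 33 = 38)
a(A) = 1/38
T = 220 (T = 44*5 = 220)
(a(-5*(-1)*(-2)) + T)² = (1/38 + 220)² = (8361/38)² = 69906321/1444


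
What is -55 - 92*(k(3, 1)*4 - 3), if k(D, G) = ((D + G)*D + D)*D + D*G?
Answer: -17443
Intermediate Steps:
k(D, G) = D*G + D*(D + D*(D + G)) (k(D, G) = (D*(D + G) + D)*D + D*G = (D + D*(D + G))*D + D*G = D*(D + D*(D + G)) + D*G = D*G + D*(D + D*(D + G)))
-55 - 92*(k(3, 1)*4 - 3) = -55 - 92*((3*(3 + 1 + 3² + 3*1))*4 - 3) = -55 - 92*((3*(3 + 1 + 9 + 3))*4 - 3) = -55 - 92*((3*16)*4 - 3) = -55 - 92*(48*4 - 3) = -55 - 92*(192 - 3) = -55 - 92*189 = -55 - 17388 = -17443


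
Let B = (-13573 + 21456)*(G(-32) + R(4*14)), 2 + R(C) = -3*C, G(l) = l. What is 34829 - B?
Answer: 1627195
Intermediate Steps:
R(C) = -2 - 3*C
B = -1592366 (B = (-13573 + 21456)*(-32 + (-2 - 12*14)) = 7883*(-32 + (-2 - 3*56)) = 7883*(-32 + (-2 - 168)) = 7883*(-32 - 170) = 7883*(-202) = -1592366)
34829 - B = 34829 - 1*(-1592366) = 34829 + 1592366 = 1627195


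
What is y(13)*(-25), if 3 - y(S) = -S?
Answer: -400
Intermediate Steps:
y(S) = 3 + S (y(S) = 3 - (-1)*S = 3 + S)
y(13)*(-25) = (3 + 13)*(-25) = 16*(-25) = -400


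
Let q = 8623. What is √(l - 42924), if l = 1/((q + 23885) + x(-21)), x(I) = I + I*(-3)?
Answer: I*√1819123411098/6510 ≈ 207.18*I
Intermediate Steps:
x(I) = -2*I (x(I) = I - 3*I = -2*I)
l = 1/32550 (l = 1/((8623 + 23885) - 2*(-21)) = 1/(32508 + 42) = 1/32550 ≈ 3.0722e-5)
√(l - 42924) = √(1/32550 - 42924) = √(-1397176199/32550) = I*√1819123411098/6510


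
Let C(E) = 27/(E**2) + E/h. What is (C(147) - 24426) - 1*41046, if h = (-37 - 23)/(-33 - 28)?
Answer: -3136788791/48020 ≈ -65323.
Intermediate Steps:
h = 60/61 (h = -60/(-61) = -60*(-1/61) = 60/61 ≈ 0.98361)
C(E) = 27/E**2 + 61*E/60 (C(E) = 27/(E**2) + E/(60/61) = 27/E**2 + E*(61/60) = 27/E**2 + 61*E/60)
(C(147) - 24426) - 1*41046 = ((27/147**2 + (61/60)*147) - 24426) - 1*41046 = ((27*(1/21609) + 2989/20) - 24426) - 41046 = ((3/2401 + 2989/20) - 24426) - 41046 = (7176649/48020 - 24426) - 41046 = -1165759871/48020 - 41046 = -3136788791/48020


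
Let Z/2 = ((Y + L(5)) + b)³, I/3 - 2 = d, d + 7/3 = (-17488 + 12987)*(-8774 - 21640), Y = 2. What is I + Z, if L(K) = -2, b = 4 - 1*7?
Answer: 410680187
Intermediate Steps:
b = -3 (b = 4 - 7 = -3)
d = 410680235/3 (d = -7/3 + (-17488 + 12987)*(-8774 - 21640) = -7/3 - 4501*(-30414) = -7/3 + 136893414 = 410680235/3 ≈ 1.3689e+8)
I = 410680241 (I = 6 + 3*(410680235/3) = 6 + 410680235 = 410680241)
Z = -54 (Z = 2*((2 - 2) - 3)³ = 2*(0 - 3)³ = 2*(-3)³ = 2*(-27) = -54)
I + Z = 410680241 - 54 = 410680187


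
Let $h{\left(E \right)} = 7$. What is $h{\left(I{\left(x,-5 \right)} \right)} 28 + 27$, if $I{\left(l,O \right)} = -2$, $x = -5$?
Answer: $223$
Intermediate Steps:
$h{\left(I{\left(x,-5 \right)} \right)} 28 + 27 = 7 \cdot 28 + 27 = 196 + 27 = 223$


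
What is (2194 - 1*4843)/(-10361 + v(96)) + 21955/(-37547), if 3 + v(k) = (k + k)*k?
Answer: -276594943/302929196 ≈ -0.91307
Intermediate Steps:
v(k) = -3 + 2*k**2 (v(k) = -3 + (k + k)*k = -3 + (2*k)*k = -3 + 2*k**2)
(2194 - 1*4843)/(-10361 + v(96)) + 21955/(-37547) = (2194 - 1*4843)/(-10361 + (-3 + 2*96**2)) + 21955/(-37547) = (2194 - 4843)/(-10361 + (-3 + 2*9216)) + 21955*(-1/37547) = -2649/(-10361 + (-3 + 18432)) - 21955/37547 = -2649/(-10361 + 18429) - 21955/37547 = -2649/8068 - 21955/37547 = -276594943/302929196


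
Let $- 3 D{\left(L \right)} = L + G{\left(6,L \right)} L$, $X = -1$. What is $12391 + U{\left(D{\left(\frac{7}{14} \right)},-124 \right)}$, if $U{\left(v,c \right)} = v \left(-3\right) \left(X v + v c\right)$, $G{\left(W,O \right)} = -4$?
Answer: $\frac{49939}{4} \approx 12485.0$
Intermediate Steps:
$D{\left(L \right)} = L$ ($D{\left(L \right)} = - \frac{L - 4 L}{3} = - \frac{\left(-3\right) L}{3} = L$)
$U{\left(v,c \right)} = - 3 v \left(- v + c v\right)$ ($U{\left(v,c \right)} = v \left(-3\right) \left(- v + v c\right) = - 3 v \left(- v + c v\right)$)
$12391 + U{\left(D{\left(\frac{7}{14} \right)},-124 \right)} = 12391 + 3 \left(\frac{7}{14}\right)^{2} \left(1 - -124\right) = 12391 + 3 \left(7 \cdot \frac{1}{14}\right)^{2} \left(1 + 124\right) = 12391 + 3 \left(\frac{1}{2}\right)^{2} \cdot 125 = 12391 + 3 \cdot \frac{1}{4} \cdot 125 = 12391 + \frac{375}{4} = \frac{49939}{4}$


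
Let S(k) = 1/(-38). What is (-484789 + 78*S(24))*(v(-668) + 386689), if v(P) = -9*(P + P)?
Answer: -3672557404390/19 ≈ -1.9329e+11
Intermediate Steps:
v(P) = -18*P
S(k) = -1/38
(-484789 + 78*S(24))*(v(-668) + 386689) = (-484789 + 78*(-1/38))*(-18*(-668) + 386689) = (-484789 - 39/19)*(12024 + 386689) = -9211030/19*398713 = -3672557404390/19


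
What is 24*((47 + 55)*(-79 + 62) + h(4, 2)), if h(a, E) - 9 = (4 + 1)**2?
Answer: -40800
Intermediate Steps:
h(a, E) = 34 (h(a, E) = 9 + (4 + 1)**2 = 9 + 5**2 = 9 + 25 = 34)
24*((47 + 55)*(-79 + 62) + h(4, 2)) = 24*((47 + 55)*(-79 + 62) + 34) = 24*(102*(-17) + 34) = 24*(-1734 + 34) = 24*(-1700) = -40800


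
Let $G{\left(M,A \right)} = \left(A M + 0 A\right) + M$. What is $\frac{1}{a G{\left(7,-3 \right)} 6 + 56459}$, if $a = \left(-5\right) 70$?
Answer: $\frac{1}{85859} \approx 1.1647 \cdot 10^{-5}$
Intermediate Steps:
$G{\left(M,A \right)} = M + A M$ ($G{\left(M,A \right)} = \left(A M + 0\right) + M = A M + M = M + A M$)
$a = -350$
$\frac{1}{a G{\left(7,-3 \right)} 6 + 56459} = \frac{1}{- 350 \cdot 7 \left(1 - 3\right) 6 + 56459} = \frac{1}{- 350 \cdot 7 \left(-2\right) 6 + 56459} = \frac{1}{- 350 \left(\left(-14\right) 6\right) + 56459} = \frac{1}{\left(-350\right) \left(-84\right) + 56459} = \frac{1}{29400 + 56459} = \frac{1}{85859}$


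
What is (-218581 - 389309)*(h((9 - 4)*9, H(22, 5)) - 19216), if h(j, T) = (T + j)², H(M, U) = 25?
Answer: 8702553240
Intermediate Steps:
(-218581 - 389309)*(h((9 - 4)*9, H(22, 5)) - 19216) = (-218581 - 389309)*((25 + (9 - 4)*9)² - 19216) = -607890*((25 + 5*9)² - 19216) = -607890*((25 + 45)² - 19216) = -607890*(70² - 19216) = -607890*(4900 - 19216) = -607890*(-14316) = 8702553240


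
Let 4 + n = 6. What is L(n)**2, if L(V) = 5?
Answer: 25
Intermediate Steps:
n = 2 (n = -4 + 6 = 2)
L(n)**2 = 5**2 = 25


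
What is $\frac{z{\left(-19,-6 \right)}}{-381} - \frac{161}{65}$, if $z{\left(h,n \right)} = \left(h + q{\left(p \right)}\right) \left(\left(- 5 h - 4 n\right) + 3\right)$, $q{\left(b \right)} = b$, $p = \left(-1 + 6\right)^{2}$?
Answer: $- \frac{36307}{8255} \approx -4.3982$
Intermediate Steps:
$p = 25$ ($p = 5^{2} = 25$)
$z{\left(h,n \right)} = \left(25 + h\right) \left(3 - 5 h - 4 n\right)$ ($z{\left(h,n \right)} = \left(h + 25\right) \left(\left(- 5 h - 4 n\right) + 3\right) = \left(25 + h\right) \left(3 - 5 h - 4 n\right)$)
$\frac{z{\left(-19,-6 \right)}}{-381} - \frac{161}{65} = \frac{75 - -2318 - -600 - 5 \left(-19\right)^{2} - \left(-76\right) \left(-6\right)}{-381} - \frac{161}{65} = \left(75 + 2318 + 600 - 1805 - 456\right) \left(- \frac{1}{381}\right) - \frac{161}{65} = 732 \left(- \frac{1}{381}\right) - \frac{161}{65} = - \frac{244}{127} - \frac{161}{65} = - \frac{36307}{8255}$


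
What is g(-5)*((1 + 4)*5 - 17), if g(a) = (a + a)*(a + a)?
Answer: 800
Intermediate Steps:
g(a) = 4*a**2 (g(a) = (2*a)*(2*a) = 4*a**2)
g(-5)*((1 + 4)*5 - 17) = (4*(-5)**2)*((1 + 4)*5 - 17) = (4*25)*(5*5 - 17) = 100*(25 - 17) = 100*8 = 800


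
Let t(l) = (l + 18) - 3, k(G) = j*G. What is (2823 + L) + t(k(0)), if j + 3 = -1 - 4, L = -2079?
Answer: 759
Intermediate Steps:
j = -8 (j = -3 + (-1 - 4) = -3 - 5 = -8)
k(G) = -8*G
t(l) = 15 + l (t(l) = (18 + l) - 3 = 15 + l)
(2823 + L) + t(k(0)) = (2823 - 2079) + (15 - 8*0) = 744 + (15 + 0) = 744 + 15 = 759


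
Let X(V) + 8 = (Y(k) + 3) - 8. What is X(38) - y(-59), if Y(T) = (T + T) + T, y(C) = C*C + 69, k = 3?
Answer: -3554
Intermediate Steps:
y(C) = 69 + C**2 (y(C) = C**2 + 69 = 69 + C**2)
Y(T) = 3*T (Y(T) = 2*T + T = 3*T)
X(V) = -4 (X(V) = -8 + ((3*3 + 3) - 8) = -8 + ((9 + 3) - 8) = -8 + (12 - 8) = -8 + 4 = -4)
X(38) - y(-59) = -4 - (69 + (-59)**2) = -4 - (69 + 3481) = -4 - 1*3550 = -4 - 3550 = -3554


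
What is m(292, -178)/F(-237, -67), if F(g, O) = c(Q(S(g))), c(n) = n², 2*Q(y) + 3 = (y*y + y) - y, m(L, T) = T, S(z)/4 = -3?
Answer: -712/19881 ≈ -0.035813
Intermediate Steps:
S(z) = -12 (S(z) = 4*(-3) = -12)
Q(y) = -3/2 + y²/2 (Q(y) = -3/2 + ((y*y + y) - y)/2 = -3/2 + ((y² + y) - y)/2 = -3/2 + ((y + y²) - y)/2 = -3/2 + y²/2)
F(g, O) = 19881/4 (F(g, O) = (-3/2 + (½)*(-12)²)² = (-3/2 + (½)*144)² = (-3/2 + 72)² = (141/2)² = 19881/4)
m(292, -178)/F(-237, -67) = -178/19881/4 = -178*4/19881 = -712/19881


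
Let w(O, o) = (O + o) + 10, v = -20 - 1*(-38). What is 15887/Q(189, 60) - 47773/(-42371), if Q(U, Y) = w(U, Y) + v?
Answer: 686381198/11736767 ≈ 58.481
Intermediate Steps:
v = 18 (v = -20 + 38 = 18)
w(O, o) = 10 + O + o
Q(U, Y) = 28 + U + Y (Q(U, Y) = (10 + U + Y) + 18 = 28 + U + Y)
15887/Q(189, 60) - 47773/(-42371) = 15887/(28 + 189 + 60) - 47773/(-42371) = 15887/277 - 47773*(-1/42371) = 15887*(1/277) + 47773/42371 = 15887/277 + 47773/42371 = 686381198/11736767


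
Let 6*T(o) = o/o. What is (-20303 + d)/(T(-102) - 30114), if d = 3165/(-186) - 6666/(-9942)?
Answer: 6262462965/9281143661 ≈ 0.67475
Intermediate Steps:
d = -1679253/102734 (d = 3165*(-1/186) - 6666*(-1/9942) = -1055/62 + 1111/1657 = -1679253/102734 ≈ -16.346)
T(o) = 1/6 (T(o) = (o/o)/6 = (1/6)*1 = 1/6)
(-20303 + d)/(T(-102) - 30114) = (-20303 - 1679253/102734)/(1/6 - 30114) = -2087487655/(102734*(-180683/6)) = -2087487655/102734*(-6/180683) = 6262462965/9281143661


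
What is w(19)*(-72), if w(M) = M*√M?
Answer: -1368*√19 ≈ -5963.0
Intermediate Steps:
w(M) = M^(3/2)
w(19)*(-72) = 19^(3/2)*(-72) = (19*√19)*(-72) = -1368*√19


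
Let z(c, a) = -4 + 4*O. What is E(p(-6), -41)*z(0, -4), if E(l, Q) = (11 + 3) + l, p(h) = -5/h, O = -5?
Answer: -356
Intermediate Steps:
E(l, Q) = 14 + l
z(c, a) = -24 (z(c, a) = -4 + 4*(-5) = -4 - 20 = -24)
E(p(-6), -41)*z(0, -4) = (14 - 5/(-6))*(-24) = (14 - 5*(-⅙))*(-24) = (14 + ⅚)*(-24) = (89/6)*(-24) = -356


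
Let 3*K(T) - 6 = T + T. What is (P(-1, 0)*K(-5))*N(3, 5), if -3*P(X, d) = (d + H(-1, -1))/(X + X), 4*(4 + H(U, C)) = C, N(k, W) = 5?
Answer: 85/18 ≈ 4.7222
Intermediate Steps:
K(T) = 2 + 2*T/3 (K(T) = 2 + (T + T)/3 = 2 + (2*T)/3 = 2 + 2*T/3)
H(U, C) = -4 + C/4
P(X, d) = -(-17/4 + d)/(6*X) (P(X, d) = -(d + (-4 + (¼)*(-1)))/(3*(X + X)) = -(d + (-4 - ¼))/(3*(2*X)) = -(d - 17/4)*1/(2*X)/3 = -(-17/4 + d)*1/(2*X)/3 = -(-17/4 + d)/(6*X))
(P(-1, 0)*K(-5))*N(3, 5) = (((1/24)*(17 - 4*0)/(-1))*(2 + (⅔)*(-5)))*5 = (((1/24)*(-1)*(17 + 0))*(2 - 10/3))*5 = (((1/24)*(-1)*17)*(-4/3))*5 = -17/24*(-4/3)*5 = (17/18)*5 = 85/18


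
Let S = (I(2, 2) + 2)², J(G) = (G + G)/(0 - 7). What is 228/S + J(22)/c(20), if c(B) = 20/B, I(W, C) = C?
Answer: 223/28 ≈ 7.9643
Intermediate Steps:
J(G) = -2*G/7 (J(G) = (2*G)/(-7) = (2*G)*(-⅐) = -2*G/7)
S = 16 (S = (2 + 2)² = 4² = 16)
228/S + J(22)/c(20) = 228/16 + (-2/7*22)/((20/20)) = 228*(1/16) - 44/(7*1) = 57/4 - 44/7/1 = 57/4 - 44/7*1 = 57/4 - 44/7 = 223/28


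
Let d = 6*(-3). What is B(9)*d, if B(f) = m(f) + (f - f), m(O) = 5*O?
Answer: -810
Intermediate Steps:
d = -18
B(f) = 5*f (B(f) = 5*f + (f - f) = 5*f + 0 = 5*f)
B(9)*d = (5*9)*(-18) = 45*(-18) = -810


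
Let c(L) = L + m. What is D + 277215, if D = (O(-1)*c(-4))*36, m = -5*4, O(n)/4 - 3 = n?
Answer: 270303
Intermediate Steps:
O(n) = 12 + 4*n
m = -20
c(L) = -20 + L (c(L) = L - 20 = -20 + L)
D = -6912 (D = ((12 + 4*(-1))*(-20 - 4))*36 = ((12 - 4)*(-24))*36 = (8*(-24))*36 = -192*36 = -6912)
D + 277215 = -6912 + 277215 = 270303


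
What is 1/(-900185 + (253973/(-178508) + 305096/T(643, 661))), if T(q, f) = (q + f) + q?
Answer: -31595916/28437263499793 ≈ -1.1111e-6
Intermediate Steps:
T(q, f) = f + 2*q (T(q, f) = (f + q) + q = f + 2*q)
1/(-900185 + (253973/(-178508) + 305096/T(643, 661))) = 1/(-900185 + (253973/(-178508) + 305096/(661 + 2*643))) = 1/(-900185 + (253973*(-1/178508) + 305096/(661 + 1286))) = 1/(-900185 + (-253973/178508 + 305096/1947)) = 1/(-900185 + (-253973/178508 + 305096*(1/1947))) = 1/(-900185 + (-253973/178508 + 27736/177)) = 1/(-900185 + 4906144667/31595916) = 1/(-28437263499793/31595916) = -31595916/28437263499793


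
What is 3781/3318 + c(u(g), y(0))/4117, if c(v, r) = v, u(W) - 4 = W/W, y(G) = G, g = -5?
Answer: 15582967/13660206 ≈ 1.1408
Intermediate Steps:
u(W) = 5 (u(W) = 4 + W/W = 4 + 1 = 5)
3781/3318 + c(u(g), y(0))/4117 = 3781/3318 + 5/4117 = 15582967/13660206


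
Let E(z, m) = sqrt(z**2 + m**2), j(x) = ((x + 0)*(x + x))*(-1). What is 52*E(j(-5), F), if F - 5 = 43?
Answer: 104*sqrt(1201) ≈ 3604.2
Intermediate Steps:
j(x) = -2*x**2 (j(x) = (x*(2*x))*(-1) = (2*x**2)*(-1) = -2*x**2)
F = 48 (F = 5 + 43 = 48)
E(z, m) = sqrt(m**2 + z**2)
52*E(j(-5), F) = 52*sqrt(48**2 + (-2*(-5)**2)**2) = 52*sqrt(2304 + (-2*25)**2) = 52*sqrt(2304 + (-50)**2) = 52*sqrt(2304 + 2500) = 52*sqrt(4804) = 52*(2*sqrt(1201)) = 104*sqrt(1201)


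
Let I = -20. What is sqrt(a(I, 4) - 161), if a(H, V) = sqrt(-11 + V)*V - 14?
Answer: sqrt(-175 + 4*I*sqrt(7)) ≈ 0.39982 + 13.235*I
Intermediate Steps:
a(H, V) = -14 + V*sqrt(-11 + V) (a(H, V) = V*sqrt(-11 + V) - 14 = -14 + V*sqrt(-11 + V))
sqrt(a(I, 4) - 161) = sqrt((-14 + 4*sqrt(-11 + 4)) - 161) = sqrt((-14 + 4*sqrt(-7)) - 161) = sqrt((-14 + 4*(I*sqrt(7))) - 161) = sqrt((-14 + 4*I*sqrt(7)) - 161) = sqrt(-175 + 4*I*sqrt(7))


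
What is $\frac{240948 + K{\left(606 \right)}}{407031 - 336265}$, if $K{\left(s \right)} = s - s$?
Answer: $\frac{120474}{35383} \approx 3.4049$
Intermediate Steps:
$K{\left(s \right)} = 0$
$\frac{240948 + K{\left(606 \right)}}{407031 - 336265} = \frac{240948 + 0}{407031 - 336265} = \frac{240948}{70766} = 240948 \cdot \frac{1}{70766} = \frac{120474}{35383}$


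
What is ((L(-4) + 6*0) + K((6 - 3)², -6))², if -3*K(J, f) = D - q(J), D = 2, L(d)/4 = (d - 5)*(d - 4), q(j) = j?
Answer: 758641/9 ≈ 84294.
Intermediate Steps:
L(d) = 4*(-5 + d)*(-4 + d) (L(d) = 4*((d - 5)*(d - 4)) = 4*((-5 + d)*(-4 + d)) = 4*(-5 + d)*(-4 + d))
K(J, f) = -⅔ + J/3 (K(J, f) = -(2 - J)/3 = -⅔ + J/3)
((L(-4) + 6*0) + K((6 - 3)², -6))² = (((80 - 36*(-4) + 4*(-4)²) + 6*0) + (-⅔ + (6 - 3)²/3))² = (((80 + 144 + 4*16) + 0) + (-⅔ + (⅓)*3²))² = (((80 + 144 + 64) + 0) + (-⅔ + (⅓)*9))² = ((288 + 0) + (-⅔ + 3))² = (288 + 7/3)² = (871/3)² = 758641/9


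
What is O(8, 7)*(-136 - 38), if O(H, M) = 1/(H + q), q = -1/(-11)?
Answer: -1914/89 ≈ -21.506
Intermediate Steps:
q = 1/11 (q = -1*(-1/11) = 1/11 ≈ 0.090909)
O(H, M) = 1/(1/11 + H) (O(H, M) = 1/(H + 1/11) = 1/(1/11 + H))
O(8, 7)*(-136 - 38) = (11/(1 + 11*8))*(-136 - 38) = (11/(1 + 88))*(-174) = (11/89)*(-174) = -1914/89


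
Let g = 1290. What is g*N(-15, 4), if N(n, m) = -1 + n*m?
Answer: -78690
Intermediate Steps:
N(n, m) = -1 + m*n
g*N(-15, 4) = 1290*(-1 + 4*(-15)) = 1290*(-1 - 60) = 1290*(-61) = -78690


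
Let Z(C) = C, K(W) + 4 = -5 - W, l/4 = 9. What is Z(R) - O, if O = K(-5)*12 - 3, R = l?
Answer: 87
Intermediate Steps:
l = 36 (l = 4*9 = 36)
K(W) = -9 - W (K(W) = -4 + (-5 - W) = -9 - W)
R = 36
O = -51 (O = (-9 - 1*(-5))*12 - 3 = (-9 + 5)*12 - 3 = -4*12 - 3 = -48 - 3 = -51)
Z(R) - O = 36 - 1*(-51) = 36 + 51 = 87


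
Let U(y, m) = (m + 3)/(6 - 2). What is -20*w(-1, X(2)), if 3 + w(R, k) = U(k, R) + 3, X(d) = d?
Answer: -10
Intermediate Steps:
U(y, m) = 3/4 + m/4 (U(y, m) = (3 + m)/4 = (3 + m)*(1/4) = 3/4 + m/4)
w(R, k) = 3/4 + R/4 (w(R, k) = -3 + ((3/4 + R/4) + 3) = -3 + (15/4 + R/4) = 3/4 + R/4)
-20*w(-1, X(2)) = -20*(3/4 + (1/4)*(-1)) = -20*(3/4 - 1/4) = -20*1/2 = -10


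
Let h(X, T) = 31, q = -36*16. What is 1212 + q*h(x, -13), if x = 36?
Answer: -16644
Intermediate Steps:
q = -576
1212 + q*h(x, -13) = 1212 - 576*31 = 1212 - 17856 = -16644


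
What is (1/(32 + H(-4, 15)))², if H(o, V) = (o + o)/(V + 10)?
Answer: 625/627264 ≈ 0.00099639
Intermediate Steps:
H(o, V) = 2*o/(10 + V) (H(o, V) = (2*o)/(10 + V) = 2*o/(10 + V))
(1/(32 + H(-4, 15)))² = (1/(32 + 2*(-4)/(10 + 15)))² = (1/(32 + 2*(-4)/25))² = (1/(32 + 2*(-4)*(1/25)))² = (1/(32 - 8/25))² = (1/(792/25))² = (25/792)² = 625/627264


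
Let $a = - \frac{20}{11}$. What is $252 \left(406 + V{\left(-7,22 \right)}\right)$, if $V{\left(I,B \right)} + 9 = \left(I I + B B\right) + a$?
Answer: $\frac{2572920}{11} \approx 2.339 \cdot 10^{5}$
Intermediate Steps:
$a = - \frac{20}{11}$ ($a = \left(-20\right) \frac{1}{11} = - \frac{20}{11} \approx -1.8182$)
$V{\left(I,B \right)} = - \frac{119}{11} + B^{2} + I^{2}$ ($V{\left(I,B \right)} = -9 - \left(\frac{20}{11} - B B - I I\right) = -9 - \left(\frac{20}{11} - B^{2} - I^{2}\right) = -9 + \left(- \frac{20}{11} + B^{2} + I^{2}\right) = - \frac{119}{11} + B^{2} + I^{2}$)
$252 \left(406 + V{\left(-7,22 \right)}\right) = 252 \left(406 + \left(- \frac{119}{11} + 22^{2} + \left(-7\right)^{2}\right)\right) = 252 \left(406 + \left(- \frac{119}{11} + 484 + 49\right)\right) = 252 \left(406 + \frac{5744}{11}\right) = 252 \cdot \frac{10210}{11} = \frac{2572920}{11}$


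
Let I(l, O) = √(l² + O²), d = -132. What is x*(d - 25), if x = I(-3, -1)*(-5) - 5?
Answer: 785 + 785*√10 ≈ 3267.4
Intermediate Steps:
I(l, O) = √(O² + l²)
x = -5 - 5*√10 (x = √((-1)² + (-3)²)*(-5) - 5 = √(1 + 9)*(-5) - 5 = √10*(-5) - 5 = -5*√10 - 5 = -5 - 5*√10 ≈ -20.811)
x*(d - 25) = (-5 - 5*√10)*(-132 - 25) = (-5 - 5*√10)*(-157) = 785 + 785*√10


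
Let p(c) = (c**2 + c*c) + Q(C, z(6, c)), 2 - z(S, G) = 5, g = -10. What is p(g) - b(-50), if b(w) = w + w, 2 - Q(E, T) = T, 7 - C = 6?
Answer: 305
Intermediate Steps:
C = 1 (C = 7 - 1*6 = 7 - 6 = 1)
z(S, G) = -3 (z(S, G) = 2 - 1*5 = 2 - 5 = -3)
Q(E, T) = 2 - T
b(w) = 2*w
p(c) = 5 + 2*c**2 (p(c) = (c**2 + c*c) + (2 - 1*(-3)) = (c**2 + c**2) + (2 + 3) = 2*c**2 + 5 = 5 + 2*c**2)
p(g) - b(-50) = (5 + 2*(-10)**2) - 2*(-50) = (5 + 2*100) - 1*(-100) = (5 + 200) + 100 = 205 + 100 = 305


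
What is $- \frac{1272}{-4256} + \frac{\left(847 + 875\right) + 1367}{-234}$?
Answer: $- \frac{803071}{62244} \approx -12.902$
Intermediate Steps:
$- \frac{1272}{-4256} + \frac{\left(847 + 875\right) + 1367}{-234} = \left(-1272\right) \left(- \frac{1}{4256}\right) + \left(1722 + 1367\right) \left(- \frac{1}{234}\right) = \frac{159}{532} + 3089 \left(- \frac{1}{234}\right) = \frac{159}{532} - \frac{3089}{234} = - \frac{803071}{62244}$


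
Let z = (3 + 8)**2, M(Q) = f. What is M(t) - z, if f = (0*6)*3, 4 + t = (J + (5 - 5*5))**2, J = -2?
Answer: -121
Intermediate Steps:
t = 480 (t = -4 + (-2 + (5 - 5*5))**2 = -4 + (-2 + (5 - 25))**2 = -4 + (-2 - 20)**2 = -4 + (-22)**2 = -4 + 484 = 480)
f = 0 (f = 0*3 = 0)
M(Q) = 0
z = 121 (z = 11**2 = 121)
M(t) - z = 0 - 1*121 = 0 - 121 = -121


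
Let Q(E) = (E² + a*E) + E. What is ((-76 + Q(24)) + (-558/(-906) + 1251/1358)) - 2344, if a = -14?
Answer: -441789853/205058 ≈ -2154.5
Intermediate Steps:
Q(E) = E² - 13*E (Q(E) = (E² - 14*E) + E = E² - 13*E)
((-76 + Q(24)) + (-558/(-906) + 1251/1358)) - 2344 = ((-76 + 24*(-13 + 24)) + (-558/(-906) + 1251/1358)) - 2344 = ((-76 + 24*11) + (-558*(-1/906) + 1251*(1/1358))) - 2344 = ((-76 + 264) + (93/151 + 1251/1358)) - 2344 = (188 + 315195/205058) - 2344 = 38866099/205058 - 2344 = -441789853/205058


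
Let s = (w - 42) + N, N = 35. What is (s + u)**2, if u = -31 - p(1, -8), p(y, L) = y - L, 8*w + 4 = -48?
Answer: 11449/4 ≈ 2862.3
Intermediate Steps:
w = -13/2 (w = -1/2 + (1/8)*(-48) = -1/2 - 6 = -13/2 ≈ -6.5000)
s = -27/2 (s = (-13/2 - 42) + 35 = -97/2 + 35 = -27/2 ≈ -13.500)
u = -40 (u = -31 - (1 - 1*(-8)) = -31 - (1 + 8) = -31 - 1*9 = -31 - 9 = -40)
(s + u)**2 = (-27/2 - 40)**2 = (-107/2)**2 = 11449/4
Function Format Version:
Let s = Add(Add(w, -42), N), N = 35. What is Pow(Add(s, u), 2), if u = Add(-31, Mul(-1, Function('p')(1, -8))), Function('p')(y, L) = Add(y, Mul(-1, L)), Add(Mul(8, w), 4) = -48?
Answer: Rational(11449, 4) ≈ 2862.3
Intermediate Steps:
w = Rational(-13, 2) (w = Add(Rational(-1, 2), Mul(Rational(1, 8), -48)) = Add(Rational(-1, 2), -6) = Rational(-13, 2) ≈ -6.5000)
s = Rational(-27, 2) (s = Add(Add(Rational(-13, 2), -42), 35) = Add(Rational(-97, 2), 35) = Rational(-27, 2) ≈ -13.500)
u = -40 (u = Add(-31, Mul(-1, Add(1, Mul(-1, -8)))) = Add(-31, Mul(-1, Add(1, 8))) = Add(-31, Mul(-1, 9)) = Add(-31, -9) = -40)
Pow(Add(s, u), 2) = Pow(Add(Rational(-27, 2), -40), 2) = Pow(Rational(-107, 2), 2) = Rational(11449, 4)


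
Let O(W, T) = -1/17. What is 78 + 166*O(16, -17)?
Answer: 1160/17 ≈ 68.235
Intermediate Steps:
O(W, T) = -1/17 (O(W, T) = -1*1/17 = -1/17)
78 + 166*O(16, -17) = 78 + 166*(-1/17) = 78 - 166/17 = 1160/17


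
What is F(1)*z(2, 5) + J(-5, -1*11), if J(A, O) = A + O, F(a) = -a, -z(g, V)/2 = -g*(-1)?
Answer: -12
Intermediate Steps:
z(g, V) = -2*g (z(g, V) = -2*(-g)*(-1) = -2*g)
F(1)*z(2, 5) + J(-5, -1*11) = (-1*1)*(-2*2) + (-5 - 1*11) = -1*(-4) + (-5 - 11) = 4 - 16 = -12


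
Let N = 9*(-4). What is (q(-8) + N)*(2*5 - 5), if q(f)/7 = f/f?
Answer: -145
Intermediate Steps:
q(f) = 7 (q(f) = 7*(f/f) = 7*1 = 7)
N = -36
(q(-8) + N)*(2*5 - 5) = (7 - 36)*(2*5 - 5) = -29*(10 - 5) = -29*5 = -145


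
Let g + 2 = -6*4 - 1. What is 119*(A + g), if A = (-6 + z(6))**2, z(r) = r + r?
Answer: 1071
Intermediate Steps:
z(r) = 2*r
g = -27 (g = -2 + (-6*4 - 1) = -2 + (-24 - 1) = -2 - 25 = -27)
A = 36 (A = (-6 + 2*6)**2 = (-6 + 12)**2 = 6**2 = 36)
119*(A + g) = 119*(36 - 27) = 119*9 = 1071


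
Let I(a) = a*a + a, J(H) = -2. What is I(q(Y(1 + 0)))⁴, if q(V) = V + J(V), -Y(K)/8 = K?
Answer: 65610000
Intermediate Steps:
Y(K) = -8*K
q(V) = -2 + V (q(V) = V - 2 = -2 + V)
I(a) = a + a² (I(a) = a² + a = a + a²)
I(q(Y(1 + 0)))⁴ = ((-2 - 8*(1 + 0))*(1 + (-2 - 8*(1 + 0))))⁴ = ((-2 - 8*1)*(1 + (-2 - 8*1)))⁴ = ((-2 - 8)*(1 + (-2 - 8)))⁴ = (-10*(1 - 10))⁴ = (-10*(-9))⁴ = 90⁴ = 65610000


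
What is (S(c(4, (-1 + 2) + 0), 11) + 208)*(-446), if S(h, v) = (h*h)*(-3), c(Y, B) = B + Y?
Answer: -59318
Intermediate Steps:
S(h, v) = -3*h**2 (S(h, v) = h**2*(-3) = -3*h**2)
(S(c(4, (-1 + 2) + 0), 11) + 208)*(-446) = (-3*(((-1 + 2) + 0) + 4)**2 + 208)*(-446) = (-3*((1 + 0) + 4)**2 + 208)*(-446) = (-3*(1 + 4)**2 + 208)*(-446) = (-3*5**2 + 208)*(-446) = (-3*25 + 208)*(-446) = (-75 + 208)*(-446) = 133*(-446) = -59318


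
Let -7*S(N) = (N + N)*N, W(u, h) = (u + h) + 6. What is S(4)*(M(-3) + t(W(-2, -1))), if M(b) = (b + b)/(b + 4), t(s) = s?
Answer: 96/7 ≈ 13.714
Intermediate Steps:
W(u, h) = 6 + h + u (W(u, h) = (h + u) + 6 = 6 + h + u)
S(N) = -2*N²/7 (S(N) = -(N + N)*N/7 = -2*N*N/7 = -2*N²/7)
M(b) = 2*b/(4 + b) (M(b) = (2*b)/(4 + b) = 2*b/(4 + b))
S(4)*(M(-3) + t(W(-2, -1))) = (-2/7*4²)*(2*(-3)/(4 - 3) + (6 - 1 - 2)) = (-2/7*16)*(2*(-3)/1 + 3) = -32*(2*(-3)*1 + 3)/7 = -32*(-6 + 3)/7 = -32/7*(-3) = 96/7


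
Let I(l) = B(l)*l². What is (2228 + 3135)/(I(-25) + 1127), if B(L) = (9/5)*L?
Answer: -5363/26998 ≈ -0.19864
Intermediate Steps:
B(L) = 9*L/5 (B(L) = (9*(⅕))*L = 9*L/5)
I(l) = 9*l³/5 (I(l) = (9*l/5)*l² = 9*l³/5)
(2228 + 3135)/(I(-25) + 1127) = (2228 + 3135)/((9/5)*(-25)³ + 1127) = 5363/((9/5)*(-15625) + 1127) = 5363/(-28125 + 1127) = 5363/(-26998) = 5363*(-1/26998) = -5363/26998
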